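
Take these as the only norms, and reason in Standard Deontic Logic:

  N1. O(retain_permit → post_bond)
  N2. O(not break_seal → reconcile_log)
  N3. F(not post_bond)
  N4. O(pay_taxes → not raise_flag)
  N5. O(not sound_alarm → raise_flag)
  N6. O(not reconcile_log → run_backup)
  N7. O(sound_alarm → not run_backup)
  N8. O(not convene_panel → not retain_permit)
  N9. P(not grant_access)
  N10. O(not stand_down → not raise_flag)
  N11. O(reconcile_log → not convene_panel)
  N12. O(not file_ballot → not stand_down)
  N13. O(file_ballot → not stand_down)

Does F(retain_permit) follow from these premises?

Premises 12 and 13 cover both cases: O(not file_ballot → not stand_down) and O(file_ballot → not stand_down). Since not file_ballot ∨ file_ballot is a tautology, O(not stand_down) follows.
With premise 10, O(not stand_down → not raise_flag), the K-axiom yields O(not raise_flag).
The contrapositive of premise 5 (O(not sound_alarm → raise_flag)) is O(not raise_flag → sound_alarm), and O(not raise_flag) is already established, so O(sound_alarm).
From O(sound_alarm) and premise 7, O(sound_alarm → not run_backup), we obtain O(not run_backup).
Premise 6 is O(not reconcile_log → run_backup); contrapositively O(not run_backup → reconcile_log). Since O(not run_backup) holds, K gives O(reconcile_log).
Applying K to premise 11 (O(reconcile_log → not convene_panel)) and O(reconcile_log) yields O(not convene_panel).
Premise 8 is O(not convene_panel → not retain_permit); since O(not convene_panel), deontic closure gives O(not retain_permit).
Premises 1, 2, 3, 4, 9 do not contribute to this derivation.
So O(not retain_permit) holds, i.e. F(retain_permit). The claim follows.

Yes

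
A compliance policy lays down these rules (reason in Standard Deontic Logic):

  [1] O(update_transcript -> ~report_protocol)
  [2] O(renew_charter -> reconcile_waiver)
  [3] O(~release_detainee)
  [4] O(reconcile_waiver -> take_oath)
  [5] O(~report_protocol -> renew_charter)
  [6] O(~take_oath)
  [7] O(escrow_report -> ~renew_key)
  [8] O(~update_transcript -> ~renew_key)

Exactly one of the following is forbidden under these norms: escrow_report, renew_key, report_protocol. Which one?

renew_key

Premise 6 gives O(~take_oath).
Premise 4, O(reconcile_waiver -> take_oath), contraposes to O(~take_oath -> ~reconcile_waiver); with O(~take_oath) we get O(~reconcile_waiver).
Premise 2 is O(renew_charter -> reconcile_waiver); contrapositively O(~reconcile_waiver -> ~renew_charter). Since O(~reconcile_waiver) holds, K gives O(~renew_charter).
Premise 5 is O(~report_protocol -> renew_charter); contrapositively O(~renew_charter -> report_protocol). Since O(~renew_charter) holds, K gives O(report_protocol).
The contrapositive of premise 1 (O(update_transcript -> ~report_protocol)) is O(report_protocol -> ~update_transcript), and O(report_protocol) is already established, so O(~update_transcript).
From O(~update_transcript) and premise 8, O(~update_transcript -> ~renew_key), we obtain O(~renew_key).
So O(~renew_key) holds, i.e. renew_key is forbidden. None of the other listed options is forbidden under the premises.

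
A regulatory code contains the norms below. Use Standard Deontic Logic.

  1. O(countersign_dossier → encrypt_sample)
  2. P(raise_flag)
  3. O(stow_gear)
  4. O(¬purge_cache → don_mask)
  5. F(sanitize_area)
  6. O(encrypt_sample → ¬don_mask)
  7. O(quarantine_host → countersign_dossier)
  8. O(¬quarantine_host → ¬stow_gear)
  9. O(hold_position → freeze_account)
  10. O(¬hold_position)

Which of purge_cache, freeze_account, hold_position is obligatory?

purge_cache

Premise 3 states O(stow_gear) outright.
Premise 8 is O(¬quarantine_host → ¬stow_gear); contrapositively O(stow_gear → quarantine_host). Since O(stow_gear) holds, K gives O(quarantine_host).
From O(quarantine_host) and premise 7, O(quarantine_host → countersign_dossier), we obtain O(countersign_dossier).
With premise 1, O(countersign_dossier → encrypt_sample), the K-axiom yields O(encrypt_sample).
From O(encrypt_sample) and premise 6, O(encrypt_sample → ¬don_mask), we obtain O(¬don_mask).
The contrapositive of premise 4 (O(¬purge_cache → don_mask)) is O(¬don_mask → purge_cache), and O(¬don_mask) is already established, so O(purge_cache).
So O(purge_cache) holds — purge_cache is obligatory. None of the other listed options is made obligatory by any chain of premises.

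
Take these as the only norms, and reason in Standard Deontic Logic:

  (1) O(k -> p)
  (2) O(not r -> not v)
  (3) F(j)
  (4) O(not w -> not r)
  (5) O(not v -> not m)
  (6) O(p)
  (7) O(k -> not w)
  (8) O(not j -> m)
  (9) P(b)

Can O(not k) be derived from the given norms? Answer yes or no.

Yes

Premise 3, F(j), is equivalent to O(not j).
With premise 8, O(not j -> m), the K-axiom yields O(m).
Premise 5 is O(not v -> not m); contrapositively O(m -> v). Since O(m) holds, K gives O(v).
Premise 2, O(not r -> not v), contraposes to O(v -> r); with O(v) we get O(r).
Premise 4, O(not w -> not r), contraposes to O(r -> w); with O(r) we get O(w).
Premise 7 is O(k -> not w); contrapositively O(w -> not k). Since O(w) holds, K gives O(not k).
Premises 1, 6, 9 do not contribute to this derivation.
So O(not k) follows.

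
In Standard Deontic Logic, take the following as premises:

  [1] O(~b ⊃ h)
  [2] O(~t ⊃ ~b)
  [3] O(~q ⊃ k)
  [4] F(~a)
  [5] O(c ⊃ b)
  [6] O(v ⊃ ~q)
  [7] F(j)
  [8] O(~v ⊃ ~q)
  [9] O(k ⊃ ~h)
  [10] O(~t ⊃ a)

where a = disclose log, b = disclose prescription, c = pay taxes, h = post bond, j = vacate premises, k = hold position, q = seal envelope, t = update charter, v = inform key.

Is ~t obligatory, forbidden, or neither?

Premises 8 and 6 are O(~v ⊃ ~q) and O(v ⊃ ~q); every ideal world satisfies ~v or v, so in either case ~q holds — hence O(~q).
From O(~q) and premise 3, O(~q ⊃ k), we obtain O(k).
Premise 9 is O(k ⊃ ~h); since O(k), deontic closure gives O(~h).
The contrapositive of premise 1 (O(~b ⊃ h)) is O(~h ⊃ b), and O(~h) is already established, so O(b).
Premise 2, O(~t ⊃ ~b), contraposes to O(b ⊃ t); with O(b) we get O(t).
Premises 4, 5, 7, 10 do not contribute to this derivation.
Thus O(t), which is F(~t): ~t is forbidden.

Forbidden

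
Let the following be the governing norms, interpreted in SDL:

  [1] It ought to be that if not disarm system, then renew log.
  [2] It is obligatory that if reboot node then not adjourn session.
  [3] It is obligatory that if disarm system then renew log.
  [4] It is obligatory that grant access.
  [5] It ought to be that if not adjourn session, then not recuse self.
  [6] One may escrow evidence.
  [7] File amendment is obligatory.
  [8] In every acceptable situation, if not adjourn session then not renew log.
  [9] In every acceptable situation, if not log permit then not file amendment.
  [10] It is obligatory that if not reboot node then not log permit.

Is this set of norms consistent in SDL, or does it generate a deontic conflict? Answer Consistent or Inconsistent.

By case analysis on disarm_system: premise 3 gives O(disarm_system → renew_log) and premise 1 gives O(¬disarm_system → renew_log), so O(renew_log) either way.
Premise 8, O(¬adjourn_session → ¬renew_log), contraposes to O(renew_log → adjourn_session); with O(renew_log) we get O(adjourn_session).
The contrapositive of premise 2 (O(reboot_node → ¬adjourn_session)) is O(adjourn_session → ¬reboot_node), and O(adjourn_session) is already established, so O(¬reboot_node).
With premise 10, O(¬reboot_node → ¬log_permit), the K-axiom yields O(¬log_permit).
With premise 9, O(¬log_permit → ¬file_amendment), the K-axiom yields O(¬file_amendment).
But premise 7 directly asserts O(file_amendment).
We now have both O(¬file_amendment) and O(file_amendment) — file_amendment is simultaneously obligatory and forbidden, violating the D-axiom.

Inconsistent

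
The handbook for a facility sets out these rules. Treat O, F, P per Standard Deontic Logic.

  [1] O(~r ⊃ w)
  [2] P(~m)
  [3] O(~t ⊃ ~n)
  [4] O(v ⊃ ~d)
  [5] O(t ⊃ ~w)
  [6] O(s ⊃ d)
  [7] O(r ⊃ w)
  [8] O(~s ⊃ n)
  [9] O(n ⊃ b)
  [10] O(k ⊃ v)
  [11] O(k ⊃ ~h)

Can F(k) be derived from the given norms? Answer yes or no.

Premises 7 and 1 are O(r ⊃ w) and O(~r ⊃ w); every ideal world satisfies r or ~r, so in either case w holds — hence O(w).
The contrapositive of premise 5 (O(t ⊃ ~w)) is O(w ⊃ ~t), and O(w) is already established, so O(~t).
From O(~t) and premise 3, O(~t ⊃ ~n), we obtain O(~n).
Premise 8 is O(~s ⊃ n); contrapositively O(~n ⊃ s). Since O(~n) holds, K gives O(s).
From O(s) and premise 6, O(s ⊃ d), we obtain O(d).
The contrapositive of premise 4 (O(v ⊃ ~d)) is O(d ⊃ ~v), and O(d) is already established, so O(~v).
The contrapositive of premise 10 (O(k ⊃ v)) is O(~v ⊃ ~k), and O(~v) is already established, so O(~k).
Premises 2, 9, 11 do not contribute to this derivation.
So O(~k) holds, i.e. F(k). The claim follows.

Yes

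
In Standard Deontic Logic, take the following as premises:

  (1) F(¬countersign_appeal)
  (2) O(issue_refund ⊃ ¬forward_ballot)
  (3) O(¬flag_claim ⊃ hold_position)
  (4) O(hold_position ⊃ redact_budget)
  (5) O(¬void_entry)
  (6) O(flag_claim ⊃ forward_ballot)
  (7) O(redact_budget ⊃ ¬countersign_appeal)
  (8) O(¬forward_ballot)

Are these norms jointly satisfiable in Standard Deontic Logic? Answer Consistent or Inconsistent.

From premise 8 we have O(¬forward_ballot).
The contrapositive of premise 6 (O(flag_claim ⊃ forward_ballot)) is O(¬forward_ballot ⊃ ¬flag_claim), and O(¬forward_ballot) is already established, so O(¬flag_claim).
With premise 3, O(¬flag_claim ⊃ hold_position), the K-axiom yields O(hold_position).
Premise 4 is O(hold_position ⊃ redact_budget); since O(hold_position), deontic closure gives O(redact_budget).
Premise 7 is O(redact_budget ⊃ ¬countersign_appeal); since O(redact_budget), deontic closure gives O(¬countersign_appeal).
Yet premise 1 is F(¬countersign_appeal), i.e. O(countersign_appeal).
We now have both O(¬countersign_appeal) and O(countersign_appeal) — countersign_appeal is simultaneously obligatory and forbidden, violating the D-axiom.

Inconsistent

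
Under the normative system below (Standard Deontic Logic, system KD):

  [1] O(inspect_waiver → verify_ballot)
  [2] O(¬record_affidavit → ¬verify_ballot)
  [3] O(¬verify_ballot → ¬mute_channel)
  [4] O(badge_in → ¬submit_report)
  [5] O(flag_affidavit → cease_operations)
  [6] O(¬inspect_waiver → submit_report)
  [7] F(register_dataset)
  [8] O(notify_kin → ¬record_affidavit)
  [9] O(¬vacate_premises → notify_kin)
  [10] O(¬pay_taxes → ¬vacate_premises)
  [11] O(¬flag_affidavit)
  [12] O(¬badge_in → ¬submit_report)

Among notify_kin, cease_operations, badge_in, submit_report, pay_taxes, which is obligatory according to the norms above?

Premises 4 and 12 are O(badge_in → ¬submit_report) and O(¬badge_in → ¬submit_report); every ideal world satisfies badge_in or ¬badge_in, so in either case ¬submit_report holds — hence O(¬submit_report).
Premise 6 is O(¬inspect_waiver → submit_report); contrapositively O(¬submit_report → inspect_waiver). Since O(¬submit_report) holds, K gives O(inspect_waiver).
With premise 1, O(inspect_waiver → verify_ballot), the K-axiom yields O(verify_ballot).
The contrapositive of premise 2 (O(¬record_affidavit → ¬verify_ballot)) is O(verify_ballot → record_affidavit), and O(verify_ballot) is already established, so O(record_affidavit).
Premise 8, O(notify_kin → ¬record_affidavit), contraposes to O(record_affidavit → ¬notify_kin); with O(record_affidavit) we get O(¬notify_kin).
Premise 9, O(¬vacate_premises → notify_kin), contraposes to O(¬notify_kin → vacate_premises); with O(¬notify_kin) we get O(vacate_premises).
Premise 10 is O(¬pay_taxes → ¬vacate_premises); contrapositively O(vacate_premises → pay_taxes). Since O(vacate_premises) holds, K gives O(pay_taxes).
So O(pay_taxes) holds — pay_taxes is obligatory. None of the other listed options is made obligatory by any chain of premises.

pay_taxes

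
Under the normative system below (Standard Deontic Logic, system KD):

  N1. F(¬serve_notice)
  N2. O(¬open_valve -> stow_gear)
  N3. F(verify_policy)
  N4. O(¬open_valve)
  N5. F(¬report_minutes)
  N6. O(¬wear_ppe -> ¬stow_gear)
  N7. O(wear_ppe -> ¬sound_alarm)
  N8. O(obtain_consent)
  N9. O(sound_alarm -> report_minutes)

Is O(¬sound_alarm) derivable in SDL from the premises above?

From premise 4 we have O(¬open_valve).
Premise 2 is O(¬open_valve -> stow_gear); since O(¬open_valve), deontic closure gives O(stow_gear).
Premise 6 is O(¬wear_ppe -> ¬stow_gear); contrapositively O(stow_gear -> wear_ppe). Since O(stow_gear) holds, K gives O(wear_ppe).
With premise 7, O(wear_ppe -> ¬sound_alarm), the K-axiom yields O(¬sound_alarm).
Premises 1, 3, 5, 8, 9 do not contribute to this derivation.
So O(¬sound_alarm) follows.

Yes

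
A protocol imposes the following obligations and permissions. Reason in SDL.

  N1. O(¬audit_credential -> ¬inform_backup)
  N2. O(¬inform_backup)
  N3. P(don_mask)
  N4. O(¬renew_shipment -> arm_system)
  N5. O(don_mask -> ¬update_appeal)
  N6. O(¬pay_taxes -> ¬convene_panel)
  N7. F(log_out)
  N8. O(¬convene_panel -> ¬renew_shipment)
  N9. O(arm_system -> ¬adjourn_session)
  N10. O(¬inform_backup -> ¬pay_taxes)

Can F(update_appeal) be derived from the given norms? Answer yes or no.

No

Premise 5 is O(don_mask -> ¬update_appeal), but O(don_mask) is not derivable from the premises (the permission P(don_mask) asserts only ¬O(¬don_mask), not O(don_mask)), so it does not yield O(¬update_appeal).
No other premise forces O(¬update_appeal). An ideal world satisfying every premise can still have update_appeal true, so F(update_appeal) is not derivable.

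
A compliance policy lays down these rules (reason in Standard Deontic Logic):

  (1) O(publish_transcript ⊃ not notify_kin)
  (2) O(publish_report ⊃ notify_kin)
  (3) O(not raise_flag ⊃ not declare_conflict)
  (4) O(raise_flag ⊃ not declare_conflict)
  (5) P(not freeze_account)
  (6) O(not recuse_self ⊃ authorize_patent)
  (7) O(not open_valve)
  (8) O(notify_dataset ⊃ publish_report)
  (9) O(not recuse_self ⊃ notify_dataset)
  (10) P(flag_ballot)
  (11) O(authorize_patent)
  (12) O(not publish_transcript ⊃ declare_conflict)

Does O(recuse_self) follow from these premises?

By case analysis on raise_flag: premise 4 gives O(raise_flag ⊃ not declare_conflict) and premise 3 gives O(not raise_flag ⊃ not declare_conflict), so O(not declare_conflict) either way.
Premise 12 is O(not publish_transcript ⊃ declare_conflict); contrapositively O(not declare_conflict ⊃ publish_transcript). Since O(not declare_conflict) holds, K gives O(publish_transcript).
From O(publish_transcript) and premise 1, O(publish_transcript ⊃ not notify_kin), we obtain O(not notify_kin).
Premise 2 is O(publish_report ⊃ notify_kin); contrapositively O(not notify_kin ⊃ not publish_report). Since O(not notify_kin) holds, K gives O(not publish_report).
Premise 8, O(notify_dataset ⊃ publish_report), contraposes to O(not publish_report ⊃ not notify_dataset); with O(not publish_report) we get O(not notify_dataset).
Premise 9 is O(not recuse_self ⊃ notify_dataset); contrapositively O(not notify_dataset ⊃ recuse_self). Since O(not notify_dataset) holds, K gives O(recuse_self).
Premises 5, 6, 7, 10, 11 do not contribute to this derivation.
So O(recuse_self) follows.

Yes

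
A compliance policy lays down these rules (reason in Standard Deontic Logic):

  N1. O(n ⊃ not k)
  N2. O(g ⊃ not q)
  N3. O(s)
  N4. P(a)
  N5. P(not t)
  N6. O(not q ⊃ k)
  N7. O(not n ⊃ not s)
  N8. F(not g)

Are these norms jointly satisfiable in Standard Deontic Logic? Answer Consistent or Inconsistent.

Inconsistent

Premise 3 gives O(s).
Premise 7 is O(not n ⊃ not s); contrapositively O(s ⊃ n). Since O(s) holds, K gives O(n).
Applying K to premise 1 (O(n ⊃ not k)) and O(n) yields O(not k).
Premise 6, O(not q ⊃ k), contraposes to O(not k ⊃ q); with O(not k) we get O(q).
The contrapositive of premise 2 (O(g ⊃ not q)) is O(q ⊃ not g), and O(q) is already established, so O(not g).
Yet premise 8 is F(not g), i.e. O(g).
We now have both O(not g) and O(g) — g is simultaneously obligatory and forbidden, violating the D-axiom.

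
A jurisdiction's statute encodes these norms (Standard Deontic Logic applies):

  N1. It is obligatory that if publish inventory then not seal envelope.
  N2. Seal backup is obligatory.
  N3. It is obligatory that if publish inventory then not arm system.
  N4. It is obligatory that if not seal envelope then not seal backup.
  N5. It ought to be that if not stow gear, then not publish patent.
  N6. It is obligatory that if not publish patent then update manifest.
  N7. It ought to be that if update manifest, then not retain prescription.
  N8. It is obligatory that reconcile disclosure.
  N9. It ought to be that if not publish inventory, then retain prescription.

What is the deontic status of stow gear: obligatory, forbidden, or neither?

Premise 2 states O(seal_backup) outright.
Premise 4, O(¬seal_envelope → ¬seal_backup), contraposes to O(seal_backup → seal_envelope); with O(seal_backup) we get O(seal_envelope).
Premise 1, O(publish_inventory → ¬seal_envelope), contraposes to O(seal_envelope → ¬publish_inventory); with O(seal_envelope) we get O(¬publish_inventory).
Applying K to premise 9 (O(¬publish_inventory → retain_prescription)) and O(¬publish_inventory) yields O(retain_prescription).
Premise 7 is O(update_manifest → ¬retain_prescription); contrapositively O(retain_prescription → ¬update_manifest). Since O(retain_prescription) holds, K gives O(¬update_manifest).
The contrapositive of premise 6 (O(¬publish_patent → update_manifest)) is O(¬update_manifest → publish_patent), and O(¬update_manifest) is already established, so O(publish_patent).
Premise 5, O(¬stow_gear → ¬publish_patent), contraposes to O(publish_patent → stow_gear); with O(publish_patent) we get O(stow_gear).
Premises 3, 8 do not contribute to this derivation.
Hence stow_gear is obligatory.

Obligatory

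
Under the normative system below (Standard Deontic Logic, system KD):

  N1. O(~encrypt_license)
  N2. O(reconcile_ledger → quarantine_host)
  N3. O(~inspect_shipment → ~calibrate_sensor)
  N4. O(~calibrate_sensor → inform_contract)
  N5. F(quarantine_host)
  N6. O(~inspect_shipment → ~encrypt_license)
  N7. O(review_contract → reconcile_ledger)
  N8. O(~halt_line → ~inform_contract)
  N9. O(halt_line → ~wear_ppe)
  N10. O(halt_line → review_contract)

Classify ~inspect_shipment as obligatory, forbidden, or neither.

Forbidden

F(quarantine_host) at premise 5 means O(~quarantine_host).
The contrapositive of premise 2 (O(reconcile_ledger → quarantine_host)) is O(~quarantine_host → ~reconcile_ledger), and O(~quarantine_host) is already established, so O(~reconcile_ledger).
Premise 7 is O(review_contract → reconcile_ledger); contrapositively O(~reconcile_ledger → ~review_contract). Since O(~reconcile_ledger) holds, K gives O(~review_contract).
The contrapositive of premise 10 (O(halt_line → review_contract)) is O(~review_contract → ~halt_line), and O(~review_contract) is already established, so O(~halt_line).
Premise 8 is O(~halt_line → ~inform_contract); since O(~halt_line), deontic closure gives O(~inform_contract).
Premise 4, O(~calibrate_sensor → inform_contract), contraposes to O(~inform_contract → calibrate_sensor); with O(~inform_contract) we get O(calibrate_sensor).
Premise 3 is O(~inspect_shipment → ~calibrate_sensor); contrapositively O(calibrate_sensor → inspect_shipment). Since O(calibrate_sensor) holds, K gives O(inspect_shipment).
Premises 1, 6, 9 do not contribute to this derivation.
Thus O(inspect_shipment), which is F(~inspect_shipment): ~inspect_shipment is forbidden.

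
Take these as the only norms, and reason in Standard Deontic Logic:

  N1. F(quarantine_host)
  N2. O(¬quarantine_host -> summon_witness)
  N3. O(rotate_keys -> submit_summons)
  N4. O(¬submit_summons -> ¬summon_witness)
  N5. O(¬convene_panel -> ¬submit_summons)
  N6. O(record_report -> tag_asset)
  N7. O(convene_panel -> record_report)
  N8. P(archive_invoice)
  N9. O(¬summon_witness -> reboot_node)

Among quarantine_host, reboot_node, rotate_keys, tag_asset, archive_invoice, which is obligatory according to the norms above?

F(quarantine_host) at premise 1 means O(¬quarantine_host).
From O(¬quarantine_host) and premise 2, O(¬quarantine_host -> summon_witness), we obtain O(summon_witness).
Premise 4 is O(¬submit_summons -> ¬summon_witness); contrapositively O(summon_witness -> submit_summons). Since O(summon_witness) holds, K gives O(submit_summons).
Premise 5 is O(¬convene_panel -> ¬submit_summons); contrapositively O(submit_summons -> convene_panel). Since O(submit_summons) holds, K gives O(convene_panel).
Applying K to premise 7 (O(convene_panel -> record_report)) and O(convene_panel) yields O(record_report).
Applying K to premise 6 (O(record_report -> tag_asset)) and O(record_report) yields O(tag_asset).
So O(tag_asset) holds — tag_asset is obligatory. None of the other listed options is made obligatory by any chain of premises.

tag_asset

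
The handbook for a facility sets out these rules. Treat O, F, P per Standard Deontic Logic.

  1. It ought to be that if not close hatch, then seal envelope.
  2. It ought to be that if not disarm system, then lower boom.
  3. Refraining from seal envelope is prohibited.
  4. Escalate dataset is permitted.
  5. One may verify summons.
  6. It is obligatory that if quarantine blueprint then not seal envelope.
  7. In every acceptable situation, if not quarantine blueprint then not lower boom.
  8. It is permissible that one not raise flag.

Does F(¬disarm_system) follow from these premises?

Yes

F(¬seal_envelope) at premise 3 means O(seal_envelope).
The contrapositive of premise 6 (O(quarantine_blueprint → ¬seal_envelope)) is O(seal_envelope → ¬quarantine_blueprint), and O(seal_envelope) is already established, so O(¬quarantine_blueprint).
Applying K to premise 7 (O(¬quarantine_blueprint → ¬lower_boom)) and O(¬quarantine_blueprint) yields O(¬lower_boom).
Premise 2, O(¬disarm_system → lower_boom), contraposes to O(¬lower_boom → disarm_system); with O(¬lower_boom) we get O(disarm_system).
Premises 1, 4, 5, 8 do not contribute to this derivation.
So O(disarm_system) holds, i.e. F(¬disarm_system). The claim follows.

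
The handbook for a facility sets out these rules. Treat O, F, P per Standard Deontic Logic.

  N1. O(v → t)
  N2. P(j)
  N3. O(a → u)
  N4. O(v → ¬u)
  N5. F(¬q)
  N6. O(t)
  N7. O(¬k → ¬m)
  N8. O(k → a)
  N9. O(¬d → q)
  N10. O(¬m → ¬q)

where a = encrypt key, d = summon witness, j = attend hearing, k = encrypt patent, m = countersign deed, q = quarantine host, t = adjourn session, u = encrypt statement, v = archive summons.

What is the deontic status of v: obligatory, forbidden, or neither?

Forbidden

Premise 5 is F(¬q), i.e. O(q).
The contrapositive of premise 10 (O(¬m → ¬q)) is O(q → m), and O(q) is already established, so O(m).
The contrapositive of premise 7 (O(¬k → ¬m)) is O(m → k), and O(m) is already established, so O(k).
Applying K to premise 8 (O(k → a)) and O(k) yields O(a).
From O(a) and premise 3, O(a → u), we obtain O(u).
Premise 4, O(v → ¬u), contraposes to O(u → ¬v); with O(u) we get O(¬v).
Premises 1, 2, 6, 9 do not contribute to this derivation.
Thus O(¬v), which is F(v): v is forbidden.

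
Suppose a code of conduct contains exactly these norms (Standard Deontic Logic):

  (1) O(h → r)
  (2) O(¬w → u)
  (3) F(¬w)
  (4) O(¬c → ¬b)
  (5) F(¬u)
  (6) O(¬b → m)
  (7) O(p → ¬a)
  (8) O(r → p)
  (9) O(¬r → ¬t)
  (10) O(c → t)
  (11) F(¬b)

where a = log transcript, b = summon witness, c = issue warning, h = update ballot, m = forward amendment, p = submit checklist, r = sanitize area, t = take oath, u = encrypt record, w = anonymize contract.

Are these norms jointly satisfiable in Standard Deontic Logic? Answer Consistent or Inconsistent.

Premise 2 is O(¬w → u); even if O(u) held, inferring O(¬w) would be affirming the consequent — invalid.
So O(¬w) is not derivable, and the apparent clash with O(w) does not arise.
A world satisfying every obligation exists (e.g. a=false, b=true, c=true, h=false, m=false, p=true, r=true, t=true, u=true, w=true); no atom is both obligatory and forbidden, so the set is consistent.

Consistent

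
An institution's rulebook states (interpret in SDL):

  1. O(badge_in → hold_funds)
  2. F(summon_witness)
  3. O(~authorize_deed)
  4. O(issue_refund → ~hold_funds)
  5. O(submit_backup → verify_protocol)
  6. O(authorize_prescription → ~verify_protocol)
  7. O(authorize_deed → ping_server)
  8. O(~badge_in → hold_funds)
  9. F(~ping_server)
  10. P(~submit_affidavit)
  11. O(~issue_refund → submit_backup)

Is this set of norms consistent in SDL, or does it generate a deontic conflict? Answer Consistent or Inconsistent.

Premise 7 is O(authorize_deed → ping_server); even if O(ping_server) held, inferring O(authorize_deed) would be affirming the consequent — invalid.
So O(authorize_deed) is not derivable, and the apparent clash with O(~authorize_deed) does not arise.
A world satisfying every obligation exists (e.g. authorize_deed=false, authorize_prescription=false, badge_in=false, hold_funds=true, issue_refund=false, ping_server=true, submit_affidavit=false, submit_backup=true, summon_witness=false, verify_protocol=true); no atom is both obligatory and forbidden, so the set is consistent.

Consistent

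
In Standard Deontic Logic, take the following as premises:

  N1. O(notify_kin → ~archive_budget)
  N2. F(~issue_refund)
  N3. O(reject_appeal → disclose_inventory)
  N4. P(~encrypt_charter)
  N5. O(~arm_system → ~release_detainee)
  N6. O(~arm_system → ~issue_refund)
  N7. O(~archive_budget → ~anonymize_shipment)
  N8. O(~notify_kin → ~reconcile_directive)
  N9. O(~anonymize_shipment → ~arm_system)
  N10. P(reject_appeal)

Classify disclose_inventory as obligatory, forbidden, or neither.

Premise 3 is O(reject_appeal → disclose_inventory), but O(reject_appeal) is not derivable from the premises (the permission P(reject_appeal) asserts only ~O(~reject_appeal), not O(reject_appeal)), so it does not yield O(disclose_inventory).
No premise or chain of K-axiom applications forces O(disclose_inventory), and none forces O(~disclose_inventory). So disclose_inventory is neither obligatory nor forbidden under these norms.

Neither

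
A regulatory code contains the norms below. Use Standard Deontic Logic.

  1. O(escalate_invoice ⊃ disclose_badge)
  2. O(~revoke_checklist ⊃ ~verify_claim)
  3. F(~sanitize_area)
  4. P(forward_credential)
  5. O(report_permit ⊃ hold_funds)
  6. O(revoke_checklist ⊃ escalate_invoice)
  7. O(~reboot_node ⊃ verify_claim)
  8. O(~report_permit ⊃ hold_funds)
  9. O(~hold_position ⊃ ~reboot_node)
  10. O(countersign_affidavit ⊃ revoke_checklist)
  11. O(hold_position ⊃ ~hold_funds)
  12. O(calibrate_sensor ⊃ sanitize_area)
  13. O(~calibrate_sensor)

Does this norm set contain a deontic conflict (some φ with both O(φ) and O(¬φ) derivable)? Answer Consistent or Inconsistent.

Consistent

Premise 12 is O(calibrate_sensor ⊃ sanitize_area); even if O(sanitize_area) held, inferring O(calibrate_sensor) would be affirming the consequent — invalid.
So O(calibrate_sensor) is not derivable, and the apparent clash with O(~calibrate_sensor) does not arise.
A world satisfying every obligation exists (e.g. calibrate_sensor=false, countersign_affidavit=false, disclose_badge=true, escalate_invoice=true, forward_credential=false, hold_funds=true, hold_position=false, reboot_node=false, report_permit=false, revoke_checklist=true, sanitize_area=true, verify_claim=true); no atom is both obligatory and forbidden, so the set is consistent.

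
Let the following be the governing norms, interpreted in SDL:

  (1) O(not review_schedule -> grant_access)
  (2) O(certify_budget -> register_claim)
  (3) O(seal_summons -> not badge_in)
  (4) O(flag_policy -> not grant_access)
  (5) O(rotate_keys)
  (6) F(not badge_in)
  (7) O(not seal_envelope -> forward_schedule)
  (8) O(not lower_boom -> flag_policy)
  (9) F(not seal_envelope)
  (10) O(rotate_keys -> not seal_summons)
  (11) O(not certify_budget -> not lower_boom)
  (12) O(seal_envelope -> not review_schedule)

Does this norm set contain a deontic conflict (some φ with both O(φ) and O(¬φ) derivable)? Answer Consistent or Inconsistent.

Consistent

Premise 3 is O(seal_summons -> not badge_in), but O(seal_summons) is not derivable from the premises, so it does not yield O(not badge_in).
So O(not badge_in) is not derivable, and the apparent clash with O(badge_in) does not arise.
A world satisfying every obligation exists (e.g. badge_in=true, certify_budget=true, flag_policy=false, forward_schedule=false, grant_access=true, lower_boom=true, register_claim=true, review_schedule=false, rotate_keys=true, seal_envelope=true, seal_summons=false); no atom is both obligatory and forbidden, so the set is consistent.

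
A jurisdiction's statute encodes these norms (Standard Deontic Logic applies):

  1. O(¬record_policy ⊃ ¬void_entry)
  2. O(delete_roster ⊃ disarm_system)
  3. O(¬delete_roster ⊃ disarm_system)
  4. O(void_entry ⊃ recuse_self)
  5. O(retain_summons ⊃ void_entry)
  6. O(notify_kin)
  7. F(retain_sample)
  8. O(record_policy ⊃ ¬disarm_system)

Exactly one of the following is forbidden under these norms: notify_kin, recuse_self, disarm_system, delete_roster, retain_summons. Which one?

retain_summons

By case analysis on delete_roster: premise 2 gives O(delete_roster ⊃ disarm_system) and premise 3 gives O(¬delete_roster ⊃ disarm_system), so O(disarm_system) either way.
Premise 8, O(record_policy ⊃ ¬disarm_system), contraposes to O(disarm_system ⊃ ¬record_policy); with O(disarm_system) we get O(¬record_policy).
Premise 1 is O(¬record_policy ⊃ ¬void_entry); since O(¬record_policy), deontic closure gives O(¬void_entry).
The contrapositive of premise 5 (O(retain_summons ⊃ void_entry)) is O(¬void_entry ⊃ ¬retain_summons), and O(¬void_entry) is already established, so O(¬retain_summons).
So O(¬retain_summons) holds, i.e. retain_summons is forbidden. None of the other listed options is forbidden under the premises.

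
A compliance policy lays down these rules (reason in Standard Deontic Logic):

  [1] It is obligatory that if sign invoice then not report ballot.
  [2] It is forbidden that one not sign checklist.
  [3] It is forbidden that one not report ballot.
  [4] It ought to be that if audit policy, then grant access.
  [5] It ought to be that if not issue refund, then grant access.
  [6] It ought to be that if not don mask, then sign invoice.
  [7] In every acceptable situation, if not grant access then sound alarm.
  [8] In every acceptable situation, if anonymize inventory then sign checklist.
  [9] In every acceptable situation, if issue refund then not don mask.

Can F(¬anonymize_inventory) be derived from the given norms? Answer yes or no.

Premise 8 is O(anonymize_inventory → sign_checklist); even if O(sign_checklist) held, inferring O(anonymize_inventory) would be affirming the consequent — invalid.
No other premise forces O(anonymize_inventory). An ideal world satisfying every premise can still have ¬anonymize_inventory true, so F(¬anonymize_inventory) is not derivable.

No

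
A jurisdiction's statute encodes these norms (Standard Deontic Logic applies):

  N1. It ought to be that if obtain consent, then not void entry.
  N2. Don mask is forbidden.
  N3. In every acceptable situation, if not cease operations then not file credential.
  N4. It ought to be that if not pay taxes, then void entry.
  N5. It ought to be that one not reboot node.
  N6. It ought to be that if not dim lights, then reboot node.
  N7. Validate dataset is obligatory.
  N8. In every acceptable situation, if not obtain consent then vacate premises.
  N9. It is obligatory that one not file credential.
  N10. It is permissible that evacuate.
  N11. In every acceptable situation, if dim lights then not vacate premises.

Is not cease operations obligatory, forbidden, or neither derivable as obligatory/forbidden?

Premise 3 is O(¬cease_operations → ¬file_credential); even if O(¬file_credential) held, inferring O(¬cease_operations) would be affirming the consequent — invalid.
No premise or chain of K-axiom applications forces O(¬cease_operations), and none forces O(cease_operations). So ¬cease_operations is neither obligatory nor forbidden under these norms.

Neither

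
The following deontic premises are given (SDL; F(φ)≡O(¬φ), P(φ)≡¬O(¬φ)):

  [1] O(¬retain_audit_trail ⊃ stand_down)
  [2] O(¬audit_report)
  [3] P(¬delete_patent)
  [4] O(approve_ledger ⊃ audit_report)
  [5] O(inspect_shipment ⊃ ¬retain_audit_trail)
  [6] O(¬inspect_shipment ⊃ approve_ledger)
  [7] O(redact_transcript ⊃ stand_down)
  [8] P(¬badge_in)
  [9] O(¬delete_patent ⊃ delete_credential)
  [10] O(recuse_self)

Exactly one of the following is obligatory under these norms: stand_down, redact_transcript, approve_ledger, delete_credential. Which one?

stand_down

From premise 2 we have O(¬audit_report).
The contrapositive of premise 4 (O(approve_ledger ⊃ audit_report)) is O(¬audit_report ⊃ ¬approve_ledger), and O(¬audit_report) is already established, so O(¬approve_ledger).
The contrapositive of premise 6 (O(¬inspect_shipment ⊃ approve_ledger)) is O(¬approve_ledger ⊃ inspect_shipment), and O(¬approve_ledger) is already established, so O(inspect_shipment).
From O(inspect_shipment) and premise 5, O(inspect_shipment ⊃ ¬retain_audit_trail), we obtain O(¬retain_audit_trail).
Applying K to premise 1 (O(¬retain_audit_trail ⊃ stand_down)) and O(¬retain_audit_trail) yields O(stand_down).
So O(stand_down) holds — stand_down is obligatory. None of the other listed options is made obligatory by any chain of premises.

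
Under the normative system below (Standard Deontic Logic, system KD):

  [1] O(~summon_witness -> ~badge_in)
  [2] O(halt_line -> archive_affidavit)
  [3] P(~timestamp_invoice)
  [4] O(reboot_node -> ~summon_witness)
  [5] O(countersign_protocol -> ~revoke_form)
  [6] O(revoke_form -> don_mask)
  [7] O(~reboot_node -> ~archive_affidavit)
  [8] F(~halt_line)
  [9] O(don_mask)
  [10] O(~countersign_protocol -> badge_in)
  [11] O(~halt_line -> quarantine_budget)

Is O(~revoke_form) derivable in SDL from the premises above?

Yes

F(~halt_line) at premise 8 means O(halt_line).
Applying K to premise 2 (O(halt_line -> archive_affidavit)) and O(halt_line) yields O(archive_affidavit).
The contrapositive of premise 7 (O(~reboot_node -> ~archive_affidavit)) is O(archive_affidavit -> reboot_node), and O(archive_affidavit) is already established, so O(reboot_node).
From O(reboot_node) and premise 4, O(reboot_node -> ~summon_witness), we obtain O(~summon_witness).
From O(~summon_witness) and premise 1, O(~summon_witness -> ~badge_in), we obtain O(~badge_in).
Premise 10, O(~countersign_protocol -> badge_in), contraposes to O(~badge_in -> countersign_protocol); with O(~badge_in) we get O(countersign_protocol).
With premise 5, O(countersign_protocol -> ~revoke_form), the K-axiom yields O(~revoke_form).
Premises 3, 6, 9, 11 do not contribute to this derivation.
So O(~revoke_form) follows.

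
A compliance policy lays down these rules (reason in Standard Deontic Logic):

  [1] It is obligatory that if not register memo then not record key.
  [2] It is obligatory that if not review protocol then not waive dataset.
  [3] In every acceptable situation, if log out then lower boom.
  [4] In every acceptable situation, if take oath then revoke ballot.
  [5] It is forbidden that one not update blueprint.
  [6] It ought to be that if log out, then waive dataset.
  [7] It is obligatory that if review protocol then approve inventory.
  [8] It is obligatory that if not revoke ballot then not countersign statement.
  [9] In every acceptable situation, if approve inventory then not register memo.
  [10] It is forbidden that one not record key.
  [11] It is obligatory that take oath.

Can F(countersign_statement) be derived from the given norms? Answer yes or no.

No

Premise 8 is O(¬revoke_ballot → ¬countersign_statement), but O(¬revoke_ballot) is not derivable from the premises, so it does not yield O(¬countersign_statement).
No other premise forces O(¬countersign_statement). An ideal world satisfying every premise can still have countersign_statement true, so F(countersign_statement) is not derivable.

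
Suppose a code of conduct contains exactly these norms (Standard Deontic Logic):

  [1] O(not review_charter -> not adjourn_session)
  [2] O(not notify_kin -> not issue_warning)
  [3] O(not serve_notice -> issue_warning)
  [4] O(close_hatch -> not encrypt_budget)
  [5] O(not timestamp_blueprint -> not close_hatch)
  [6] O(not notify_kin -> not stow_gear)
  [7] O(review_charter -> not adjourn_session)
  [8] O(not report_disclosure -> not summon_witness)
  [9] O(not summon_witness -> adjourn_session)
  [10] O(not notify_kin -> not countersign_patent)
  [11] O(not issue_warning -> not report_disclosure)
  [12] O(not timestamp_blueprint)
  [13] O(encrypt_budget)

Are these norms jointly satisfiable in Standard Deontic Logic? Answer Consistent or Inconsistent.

Premise 4 is O(close_hatch -> not encrypt_budget), but O(close_hatch) is not derivable from the premises, so it does not yield O(not encrypt_budget).
So O(not encrypt_budget) is not derivable, and the apparent clash with O(encrypt_budget) does not arise.
A world satisfying every obligation exists (e.g. adjourn_session=false, close_hatch=false, countersign_patent=false, encrypt_budget=true, issue_warning=true, notify_kin=true, report_disclosure=true, review_charter=false, serve_notice=false, stow_gear=false, summon_witness=true, timestamp_blueprint=false); no atom is both obligatory and forbidden, so the set is consistent.

Consistent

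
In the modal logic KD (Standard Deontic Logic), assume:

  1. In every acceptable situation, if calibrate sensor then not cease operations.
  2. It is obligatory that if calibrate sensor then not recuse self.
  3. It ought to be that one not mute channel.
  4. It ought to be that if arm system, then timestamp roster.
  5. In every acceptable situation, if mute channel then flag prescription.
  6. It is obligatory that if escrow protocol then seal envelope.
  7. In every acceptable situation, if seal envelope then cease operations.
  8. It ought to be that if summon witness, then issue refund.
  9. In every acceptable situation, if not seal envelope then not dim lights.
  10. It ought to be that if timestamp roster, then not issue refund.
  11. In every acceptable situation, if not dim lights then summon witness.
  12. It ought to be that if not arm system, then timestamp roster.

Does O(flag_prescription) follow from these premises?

No

Premise 5 is O(mute_channel → flag_prescription), but O(mute_channel) is not derivable from the premises, so it does not yield O(flag_prescription).
No other premise forces O(flag_prescription). An ideal world satisfying every premise can still have flag_prescription false, so O(flag_prescription) is not derivable.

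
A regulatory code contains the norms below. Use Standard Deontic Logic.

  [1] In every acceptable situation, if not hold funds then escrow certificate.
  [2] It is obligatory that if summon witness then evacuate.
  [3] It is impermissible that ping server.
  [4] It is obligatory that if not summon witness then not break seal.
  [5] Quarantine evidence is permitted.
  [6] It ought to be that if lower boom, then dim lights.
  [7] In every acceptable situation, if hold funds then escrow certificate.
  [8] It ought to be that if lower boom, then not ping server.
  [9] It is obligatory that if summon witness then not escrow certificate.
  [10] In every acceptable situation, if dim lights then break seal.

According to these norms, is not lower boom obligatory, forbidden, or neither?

Obligatory

Premises 1 and 7 are O(¬hold_funds → escrow_certificate) and O(hold_funds → escrow_certificate); every ideal world satisfies ¬hold_funds or hold_funds, so in either case escrow_certificate holds — hence O(escrow_certificate).
Premise 9, O(summon_witness → ¬escrow_certificate), contraposes to O(escrow_certificate → ¬summon_witness); with O(escrow_certificate) we get O(¬summon_witness).
From O(¬summon_witness) and premise 4, O(¬summon_witness → ¬break_seal), we obtain O(¬break_seal).
Premise 10 is O(dim_lights → break_seal); contrapositively O(¬break_seal → ¬dim_lights). Since O(¬break_seal) holds, K gives O(¬dim_lights).
Premise 6 is O(lower_boom → dim_lights); contrapositively O(¬dim_lights → ¬lower_boom). Since O(¬dim_lights) holds, K gives O(¬lower_boom).
Premises 2, 3, 5, 8 do not contribute to this derivation.
Hence ¬lower_boom is obligatory.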